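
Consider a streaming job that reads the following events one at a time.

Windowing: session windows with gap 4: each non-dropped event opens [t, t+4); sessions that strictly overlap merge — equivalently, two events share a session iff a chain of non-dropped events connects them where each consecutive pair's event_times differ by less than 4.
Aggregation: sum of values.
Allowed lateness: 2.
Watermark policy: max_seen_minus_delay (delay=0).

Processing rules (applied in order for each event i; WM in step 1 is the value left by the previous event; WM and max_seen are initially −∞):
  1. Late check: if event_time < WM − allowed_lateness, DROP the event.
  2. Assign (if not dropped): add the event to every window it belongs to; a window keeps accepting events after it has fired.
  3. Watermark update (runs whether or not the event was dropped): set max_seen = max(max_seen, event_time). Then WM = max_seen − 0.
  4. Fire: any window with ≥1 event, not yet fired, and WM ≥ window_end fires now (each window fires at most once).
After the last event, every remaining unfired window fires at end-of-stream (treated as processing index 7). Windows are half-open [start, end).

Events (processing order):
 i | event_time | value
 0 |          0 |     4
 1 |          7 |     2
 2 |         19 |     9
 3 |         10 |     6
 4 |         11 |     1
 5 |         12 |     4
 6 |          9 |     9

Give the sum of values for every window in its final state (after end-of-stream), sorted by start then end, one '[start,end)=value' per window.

[0,4)=4 [7,11)=2 [19,23)=9

i=0 t=0 v=4: → [0,4); WM=0
i=1 t=7 v=2: → [7,11); WM=7
i=2 t=19 v=9: → [19,23); WM=19
i=3 t=10 v=6: DROP (t<19-2); WM=19
i=4 t=11 v=1: DROP (t<19-2); WM=19
i=5 t=12 v=4: DROP (t<19-2); WM=19
i=6 t=9 v=9: DROP (t<19-2); WM=19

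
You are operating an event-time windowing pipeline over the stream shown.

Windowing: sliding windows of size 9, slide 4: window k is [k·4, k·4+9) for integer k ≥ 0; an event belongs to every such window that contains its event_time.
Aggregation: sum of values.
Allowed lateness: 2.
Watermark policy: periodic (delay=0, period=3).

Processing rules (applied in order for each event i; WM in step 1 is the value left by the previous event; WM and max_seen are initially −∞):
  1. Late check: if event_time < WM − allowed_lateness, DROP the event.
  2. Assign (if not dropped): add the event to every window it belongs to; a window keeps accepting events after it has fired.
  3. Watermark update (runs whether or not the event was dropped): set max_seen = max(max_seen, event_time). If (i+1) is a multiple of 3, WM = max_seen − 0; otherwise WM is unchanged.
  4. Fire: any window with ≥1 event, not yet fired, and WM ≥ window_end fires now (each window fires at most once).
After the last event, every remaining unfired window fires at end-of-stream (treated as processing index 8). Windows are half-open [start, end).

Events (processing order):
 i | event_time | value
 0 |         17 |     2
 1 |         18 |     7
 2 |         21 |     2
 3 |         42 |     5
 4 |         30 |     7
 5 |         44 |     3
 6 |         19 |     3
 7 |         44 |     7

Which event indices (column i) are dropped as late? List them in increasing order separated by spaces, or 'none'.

6

i=0 t=17 v=2: → [16,25),[12,21); WM=−∞
i=1 t=18 v=7: → [16,25),[12,21); WM=−∞
i=2 t=21 v=2: → [20,29),[16,25); WM=21; [12,21) fires=9
i=3 t=42 v=5: → [40,49),[36,45); WM=21
i=4 t=30 v=7: → [28,37),[24,33); WM=21
i=5 t=44 v=3: → [44,53),[40,49),[36,45); WM=44; [16,25) fires=11 [20,29) fires=2 [24,33) fires=7 [28,37) fires=7
i=6 t=19 v=3: DROP (t<44-2); WM=44
i=7 t=44 v=7: → [44,53),[40,49),[36,45); WM=44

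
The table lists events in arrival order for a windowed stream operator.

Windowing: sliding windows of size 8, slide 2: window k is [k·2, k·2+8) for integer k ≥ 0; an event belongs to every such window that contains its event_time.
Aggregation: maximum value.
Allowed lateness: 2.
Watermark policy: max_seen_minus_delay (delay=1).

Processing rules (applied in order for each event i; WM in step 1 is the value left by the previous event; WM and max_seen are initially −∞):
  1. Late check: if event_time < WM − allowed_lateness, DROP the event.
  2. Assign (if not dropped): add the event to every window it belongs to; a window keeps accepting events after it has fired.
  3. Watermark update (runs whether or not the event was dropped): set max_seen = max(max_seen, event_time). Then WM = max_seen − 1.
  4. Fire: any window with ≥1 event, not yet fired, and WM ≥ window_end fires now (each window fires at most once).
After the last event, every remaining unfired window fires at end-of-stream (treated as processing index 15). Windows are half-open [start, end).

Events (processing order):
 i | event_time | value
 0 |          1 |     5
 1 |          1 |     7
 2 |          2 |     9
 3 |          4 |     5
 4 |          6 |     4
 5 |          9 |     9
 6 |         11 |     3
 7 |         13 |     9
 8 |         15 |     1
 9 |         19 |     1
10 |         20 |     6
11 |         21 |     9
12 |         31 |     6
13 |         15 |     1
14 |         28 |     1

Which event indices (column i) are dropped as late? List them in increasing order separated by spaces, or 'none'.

i=0 t=1 v=5: → [0,8); WM=0
i=1 t=1 v=7: → [0,8); WM=0
i=2 t=2 v=9: → [2,10),[0,8); WM=1
i=3 t=4 v=5: → [4,12),[2,10),[0,8); WM=3
i=4 t=6 v=4: → [6,14),[4,12),[2,10),[0,8); WM=5
i=5 t=9 v=9: → [8,16),[6,14),[4,12),[2,10); WM=8; [0,8) fires=9
i=6 t=11 v=3: → [10,18),[8,16),[6,14),[4,12); WM=10; [2,10) fires=9
i=7 t=13 v=9: → [12,20),[10,18),[8,16),[6,14); WM=12; [4,12) fires=9
i=8 t=15 v=1: → [14,22),[12,20),[10,18),[8,16); WM=14; [6,14) fires=9
i=9 t=19 v=1: → [18,26),[16,24),[14,22),[12,20); WM=18; [8,16) fires=9 [10,18) fires=9
i=10 t=20 v=6: → [20,28),[18,26),[16,24),[14,22); WM=19
i=11 t=21 v=9: → [20,28),[18,26),[16,24),[14,22); WM=20; [12,20) fires=9
i=12 t=31 v=6: → [30,38),[28,36),[26,34),[24,32); WM=30; [14,22) fires=9 [16,24) fires=9 [18,26) fires=9 [20,28) fires=9
i=13 t=15 v=1: DROP (t<30-2); WM=30
i=14 t=28 v=1: → [28,36),[26,34),[24,32),[22,30); WM=30; [22,30) fires=1

13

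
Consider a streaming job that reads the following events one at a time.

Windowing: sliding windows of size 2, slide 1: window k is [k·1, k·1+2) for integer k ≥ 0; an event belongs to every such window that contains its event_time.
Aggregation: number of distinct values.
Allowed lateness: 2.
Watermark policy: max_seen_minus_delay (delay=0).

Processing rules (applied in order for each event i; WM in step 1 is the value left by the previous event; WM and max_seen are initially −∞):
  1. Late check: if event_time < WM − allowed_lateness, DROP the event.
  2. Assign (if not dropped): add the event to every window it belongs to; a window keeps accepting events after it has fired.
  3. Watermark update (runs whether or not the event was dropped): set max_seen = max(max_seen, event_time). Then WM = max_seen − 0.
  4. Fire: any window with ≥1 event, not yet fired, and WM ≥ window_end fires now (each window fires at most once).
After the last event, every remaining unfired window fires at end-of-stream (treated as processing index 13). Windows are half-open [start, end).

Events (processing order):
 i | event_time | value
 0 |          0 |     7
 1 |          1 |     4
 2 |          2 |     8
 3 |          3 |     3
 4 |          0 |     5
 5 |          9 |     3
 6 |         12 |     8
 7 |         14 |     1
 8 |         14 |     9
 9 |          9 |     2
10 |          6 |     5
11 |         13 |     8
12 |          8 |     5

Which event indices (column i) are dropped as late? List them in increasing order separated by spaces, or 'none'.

i=0 t=0 v=7: → [0,2); WM=0
i=1 t=1 v=4: → [1,3),[0,2); WM=1
i=2 t=2 v=8: → [2,4),[1,3); WM=2; [0,2) fires=2
i=3 t=3 v=3: → [3,5),[2,4); WM=3; [1,3) fires=2
i=4 t=0 v=5: DROP (t<3-2); WM=3
i=5 t=9 v=3: → [9,11),[8,10); WM=9; [2,4) fires=2 [3,5) fires=1
i=6 t=12 v=8: → [12,14),[11,13); WM=12; [8,10) fires=1 [9,11) fires=1
i=7 t=14 v=1: → [14,16),[13,15); WM=14; [11,13) fires=1 [12,14) fires=1
i=8 t=14 v=9: → [14,16),[13,15); WM=14
i=9 t=9 v=2: DROP (t<14-2); WM=14
i=10 t=6 v=5: DROP (t<14-2); WM=14
i=11 t=13 v=8: → [13,15),[12,14); WM=14
i=12 t=8 v=5: DROP (t<14-2); WM=14

4 9 10 12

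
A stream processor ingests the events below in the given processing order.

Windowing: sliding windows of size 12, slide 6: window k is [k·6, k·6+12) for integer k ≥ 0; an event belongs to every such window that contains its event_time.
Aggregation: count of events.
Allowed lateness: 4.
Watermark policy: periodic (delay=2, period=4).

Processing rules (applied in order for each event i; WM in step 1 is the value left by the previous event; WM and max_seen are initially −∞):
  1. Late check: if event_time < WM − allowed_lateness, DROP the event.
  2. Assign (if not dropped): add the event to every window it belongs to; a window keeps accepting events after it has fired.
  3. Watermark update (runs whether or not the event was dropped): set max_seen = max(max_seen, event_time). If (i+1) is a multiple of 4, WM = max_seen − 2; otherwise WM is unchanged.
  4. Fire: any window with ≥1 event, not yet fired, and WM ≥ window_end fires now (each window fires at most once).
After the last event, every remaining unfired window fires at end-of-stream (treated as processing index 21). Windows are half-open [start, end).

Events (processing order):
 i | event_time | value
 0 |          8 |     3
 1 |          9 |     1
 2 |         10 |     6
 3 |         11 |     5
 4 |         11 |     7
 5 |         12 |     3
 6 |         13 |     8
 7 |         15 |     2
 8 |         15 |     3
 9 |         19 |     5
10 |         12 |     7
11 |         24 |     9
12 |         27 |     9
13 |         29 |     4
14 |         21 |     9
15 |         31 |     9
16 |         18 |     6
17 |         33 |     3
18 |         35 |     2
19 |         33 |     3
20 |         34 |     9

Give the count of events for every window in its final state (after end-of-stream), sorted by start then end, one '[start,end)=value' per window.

[0,12)=5 [6,18)=10 [12,24)=7 [18,30)=5 [24,36)=8 [30,42)=5

i=0 t=8 v=3: → [6,18),[0,12); WM=−∞
i=1 t=9 v=1: → [6,18),[0,12); WM=−∞
i=2 t=10 v=6: → [6,18),[0,12); WM=−∞
i=3 t=11 v=5: → [6,18),[0,12); WM=9
i=4 t=11 v=7: → [6,18),[0,12); WM=9
i=5 t=12 v=3: → [12,24),[6,18); WM=9
i=6 t=13 v=8: → [12,24),[6,18); WM=9
i=7 t=15 v=2: → [12,24),[6,18); WM=13; [0,12) fires=5
i=8 t=15 v=3: → [12,24),[6,18); WM=13
i=9 t=19 v=5: → [18,30),[12,24); WM=13
i=10 t=12 v=7: → [12,24),[6,18); WM=13
i=11 t=24 v=9: → [24,36),[18,30); WM=22; [6,18) fires=10
i=12 t=27 v=9: → [24,36),[18,30); WM=22
i=13 t=29 v=4: → [24,36),[18,30); WM=22
i=14 t=21 v=9: → [18,30),[12,24); WM=22
i=15 t=31 v=9: → [30,42),[24,36); WM=29; [12,24) fires=7
i=16 t=18 v=6: DROP (t<29-4); WM=29
i=17 t=33 v=3: → [30,42),[24,36); WM=29
i=18 t=35 v=2: → [30,42),[24,36); WM=29
i=19 t=33 v=3: → [30,42),[24,36); WM=33; [18,30) fires=5
i=20 t=34 v=9: → [30,42),[24,36); WM=33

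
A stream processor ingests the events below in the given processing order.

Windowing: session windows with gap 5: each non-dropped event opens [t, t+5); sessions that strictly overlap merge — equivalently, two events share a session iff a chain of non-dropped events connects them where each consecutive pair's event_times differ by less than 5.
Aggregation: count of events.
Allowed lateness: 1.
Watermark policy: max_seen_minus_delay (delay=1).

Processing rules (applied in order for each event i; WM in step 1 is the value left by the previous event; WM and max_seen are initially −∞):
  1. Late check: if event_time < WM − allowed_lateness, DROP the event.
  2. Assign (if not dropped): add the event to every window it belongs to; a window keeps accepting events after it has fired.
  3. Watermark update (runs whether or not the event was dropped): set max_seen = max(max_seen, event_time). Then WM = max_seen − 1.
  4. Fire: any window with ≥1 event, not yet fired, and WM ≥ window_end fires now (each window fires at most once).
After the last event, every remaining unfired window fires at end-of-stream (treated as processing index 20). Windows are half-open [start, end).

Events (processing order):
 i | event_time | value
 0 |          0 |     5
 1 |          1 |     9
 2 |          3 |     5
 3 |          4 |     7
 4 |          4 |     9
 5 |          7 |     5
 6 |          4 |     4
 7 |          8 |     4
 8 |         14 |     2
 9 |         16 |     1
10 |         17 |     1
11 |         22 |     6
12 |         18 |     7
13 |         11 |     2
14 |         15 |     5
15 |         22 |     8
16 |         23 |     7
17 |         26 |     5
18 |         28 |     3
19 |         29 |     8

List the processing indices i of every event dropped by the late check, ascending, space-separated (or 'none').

6 12 13 14

i=0 t=0 v=5: → [0,5); WM=-1
i=1 t=1 v=9: → [0,6); WM=0
i=2 t=3 v=5: → [0,8); WM=2
i=3 t=4 v=7: → [0,9); WM=3
i=4 t=4 v=9: → [0,9); WM=3
i=5 t=7 v=5: → [0,12); WM=6
i=6 t=4 v=4: DROP (t<6-1); WM=6
i=7 t=8 v=4: → [0,13); WM=7
i=8 t=14 v=2: → [14,19); WM=13
i=9 t=16 v=1: → [14,21); WM=15
i=10 t=17 v=1: → [14,22); WM=16
i=11 t=22 v=6: → [22,27); WM=21
i=12 t=18 v=7: DROP (t<21-1); WM=21
i=13 t=11 v=2: DROP (t<21-1); WM=21
i=14 t=15 v=5: DROP (t<21-1); WM=21
i=15 t=22 v=8: → [22,27); WM=21
i=16 t=23 v=7: → [22,28); WM=22
i=17 t=26 v=5: → [22,31); WM=25
i=18 t=28 v=3: → [22,33); WM=27
i=19 t=29 v=8: → [22,34); WM=28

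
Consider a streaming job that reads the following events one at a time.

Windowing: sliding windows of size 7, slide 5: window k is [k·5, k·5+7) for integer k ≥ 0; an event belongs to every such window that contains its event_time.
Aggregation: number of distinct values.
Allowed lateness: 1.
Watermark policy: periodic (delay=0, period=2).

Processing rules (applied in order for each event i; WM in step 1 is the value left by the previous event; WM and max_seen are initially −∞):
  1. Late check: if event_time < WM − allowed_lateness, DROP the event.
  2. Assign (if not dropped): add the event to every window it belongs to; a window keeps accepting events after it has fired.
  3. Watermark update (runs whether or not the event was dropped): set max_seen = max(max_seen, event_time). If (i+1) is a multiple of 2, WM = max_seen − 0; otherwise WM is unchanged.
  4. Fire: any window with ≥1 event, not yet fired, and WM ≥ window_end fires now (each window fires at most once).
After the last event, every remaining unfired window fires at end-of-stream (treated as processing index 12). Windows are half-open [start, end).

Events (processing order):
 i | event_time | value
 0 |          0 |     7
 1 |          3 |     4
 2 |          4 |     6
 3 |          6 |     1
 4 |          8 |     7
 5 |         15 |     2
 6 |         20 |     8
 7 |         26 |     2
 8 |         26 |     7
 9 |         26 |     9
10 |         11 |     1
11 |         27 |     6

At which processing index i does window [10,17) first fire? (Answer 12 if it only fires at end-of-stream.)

7

i=0 t=0 v=7: → [0,7); WM=−∞
i=1 t=3 v=4: → [0,7); WM=3
i=2 t=4 v=6: → [0,7); WM=3
i=3 t=6 v=1: → [5,12),[0,7); WM=6
i=4 t=8 v=7: → [5,12); WM=6
i=5 t=15 v=2: → [15,22),[10,17); WM=15; [0,7) fires=4 [5,12) fires=2
i=6 t=20 v=8: → [20,27),[15,22); WM=15
i=7 t=26 v=2: → [25,32),[20,27); WM=26; [10,17) fires=1 [15,22) fires=2
i=8 t=26 v=7: → [25,32),[20,27); WM=26
i=9 t=26 v=9: → [25,32),[20,27); WM=26
i=10 t=11 v=1: DROP (t<26-1); WM=26
i=11 t=27 v=6: → [25,32); WM=27; [20,27) fires=4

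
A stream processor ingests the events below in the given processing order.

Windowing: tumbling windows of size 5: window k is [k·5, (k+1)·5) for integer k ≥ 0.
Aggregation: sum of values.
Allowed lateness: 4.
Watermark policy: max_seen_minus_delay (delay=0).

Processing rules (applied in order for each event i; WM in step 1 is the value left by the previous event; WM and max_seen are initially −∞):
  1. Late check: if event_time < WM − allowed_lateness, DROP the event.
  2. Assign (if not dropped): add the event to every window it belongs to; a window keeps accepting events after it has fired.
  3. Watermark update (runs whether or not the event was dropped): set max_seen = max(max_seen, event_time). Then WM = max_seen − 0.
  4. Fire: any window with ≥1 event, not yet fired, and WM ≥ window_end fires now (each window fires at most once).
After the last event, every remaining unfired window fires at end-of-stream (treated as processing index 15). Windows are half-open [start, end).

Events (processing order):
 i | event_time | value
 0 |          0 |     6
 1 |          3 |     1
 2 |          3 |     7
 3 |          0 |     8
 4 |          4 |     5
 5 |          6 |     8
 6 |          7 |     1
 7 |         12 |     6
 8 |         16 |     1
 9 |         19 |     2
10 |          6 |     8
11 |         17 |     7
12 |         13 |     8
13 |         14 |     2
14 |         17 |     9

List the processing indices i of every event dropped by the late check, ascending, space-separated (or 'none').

10 12 13

i=0 t=0 v=6: → [0,5); WM=0
i=1 t=3 v=1: → [0,5); WM=3
i=2 t=3 v=7: → [0,5); WM=3
i=3 t=0 v=8: → [0,5); WM=3
i=4 t=4 v=5: → [0,5); WM=4
i=5 t=6 v=8: → [5,10); WM=6; [0,5) fires=27
i=6 t=7 v=1: → [5,10); WM=7
i=7 t=12 v=6: → [10,15); WM=12; [5,10) fires=9
i=8 t=16 v=1: → [15,20); WM=16; [10,15) fires=6
i=9 t=19 v=2: → [15,20); WM=19
i=10 t=6 v=8: DROP (t<19-4); WM=19
i=11 t=17 v=7: → [15,20); WM=19
i=12 t=13 v=8: DROP (t<19-4); WM=19
i=13 t=14 v=2: DROP (t<19-4); WM=19
i=14 t=17 v=9: → [15,20); WM=19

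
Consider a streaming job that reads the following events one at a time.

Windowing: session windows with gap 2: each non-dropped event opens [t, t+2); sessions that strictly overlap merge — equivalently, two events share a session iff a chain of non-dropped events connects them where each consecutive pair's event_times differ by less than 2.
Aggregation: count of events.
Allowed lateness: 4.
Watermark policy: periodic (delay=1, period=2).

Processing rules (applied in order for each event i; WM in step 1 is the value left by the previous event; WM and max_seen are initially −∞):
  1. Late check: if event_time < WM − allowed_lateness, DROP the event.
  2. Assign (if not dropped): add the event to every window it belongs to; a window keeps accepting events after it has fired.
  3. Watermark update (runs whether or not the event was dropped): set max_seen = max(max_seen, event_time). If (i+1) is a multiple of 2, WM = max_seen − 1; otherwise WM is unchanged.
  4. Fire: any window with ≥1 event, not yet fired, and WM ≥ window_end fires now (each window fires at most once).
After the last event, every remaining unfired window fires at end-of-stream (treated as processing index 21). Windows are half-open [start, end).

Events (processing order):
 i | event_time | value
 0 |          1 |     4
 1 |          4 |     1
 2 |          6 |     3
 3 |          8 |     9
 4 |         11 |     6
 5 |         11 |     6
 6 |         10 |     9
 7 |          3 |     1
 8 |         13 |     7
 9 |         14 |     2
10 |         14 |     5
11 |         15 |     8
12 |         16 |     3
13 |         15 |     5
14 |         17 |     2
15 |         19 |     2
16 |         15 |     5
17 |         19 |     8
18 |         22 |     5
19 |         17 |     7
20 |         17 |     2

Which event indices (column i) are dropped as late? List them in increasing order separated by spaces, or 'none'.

i=0 t=1 v=4: → [1,3); WM=−∞
i=1 t=4 v=1: → [4,6); WM=3
i=2 t=6 v=3: → [6,8); WM=3
i=3 t=8 v=9: → [8,10); WM=7
i=4 t=11 v=6: → [11,13); WM=7
i=5 t=11 v=6: → [11,13); WM=10
i=6 t=10 v=9: → [10,13); WM=10
i=7 t=3 v=1: DROP (t<10-4); WM=10
i=8 t=13 v=7: → [13,15); WM=10
i=9 t=14 v=2: → [13,16); WM=13
i=10 t=14 v=5: → [13,16); WM=13
i=11 t=15 v=8: → [13,17); WM=14
i=12 t=16 v=3: → [13,18); WM=14
i=13 t=15 v=5: → [13,18); WM=15
i=14 t=17 v=2: → [13,19); WM=15
i=15 t=19 v=2: → [19,21); WM=18
i=16 t=15 v=5: → [13,19); WM=18
i=17 t=19 v=8: → [19,21); WM=18
i=18 t=22 v=5: → [22,24); WM=18
i=19 t=17 v=7: → [13,19); WM=21
i=20 t=17 v=2: → [13,19); WM=21

7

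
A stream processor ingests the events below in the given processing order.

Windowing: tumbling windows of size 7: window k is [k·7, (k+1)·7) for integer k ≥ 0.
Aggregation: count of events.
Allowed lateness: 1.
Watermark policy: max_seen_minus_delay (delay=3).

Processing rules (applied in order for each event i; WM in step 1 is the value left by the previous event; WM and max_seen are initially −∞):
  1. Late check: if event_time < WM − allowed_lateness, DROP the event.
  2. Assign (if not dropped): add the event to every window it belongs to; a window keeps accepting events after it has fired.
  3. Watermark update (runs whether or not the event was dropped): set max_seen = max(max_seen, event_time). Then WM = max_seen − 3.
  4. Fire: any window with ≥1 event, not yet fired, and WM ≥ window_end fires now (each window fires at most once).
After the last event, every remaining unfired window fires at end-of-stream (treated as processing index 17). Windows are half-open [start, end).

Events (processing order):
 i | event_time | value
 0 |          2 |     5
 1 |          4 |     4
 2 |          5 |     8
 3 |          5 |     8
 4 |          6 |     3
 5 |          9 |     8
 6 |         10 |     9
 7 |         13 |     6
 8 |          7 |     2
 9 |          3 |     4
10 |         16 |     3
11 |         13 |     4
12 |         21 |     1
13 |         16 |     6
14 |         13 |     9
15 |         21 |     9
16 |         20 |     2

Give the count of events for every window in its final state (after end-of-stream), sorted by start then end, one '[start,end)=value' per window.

i=0 t=2 v=5: → [0,7); WM=-1
i=1 t=4 v=4: → [0,7); WM=1
i=2 t=5 v=8: → [0,7); WM=2
i=3 t=5 v=8: → [0,7); WM=2
i=4 t=6 v=3: → [0,7); WM=3
i=5 t=9 v=8: → [7,14); WM=6
i=6 t=10 v=9: → [7,14); WM=7; [0,7) fires=5
i=7 t=13 v=6: → [7,14); WM=10
i=8 t=7 v=2: DROP (t<10-1); WM=10
i=9 t=3 v=4: DROP (t<10-1); WM=10
i=10 t=16 v=3: → [14,21); WM=13
i=11 t=13 v=4: → [7,14); WM=13
i=12 t=21 v=1: → [21,28); WM=18; [7,14) fires=4
i=13 t=16 v=6: DROP (t<18-1); WM=18
i=14 t=13 v=9: DROP (t<18-1); WM=18
i=15 t=21 v=9: → [21,28); WM=18
i=16 t=20 v=2: → [14,21); WM=18

[0,7)=5 [7,14)=4 [14,21)=2 [21,28)=2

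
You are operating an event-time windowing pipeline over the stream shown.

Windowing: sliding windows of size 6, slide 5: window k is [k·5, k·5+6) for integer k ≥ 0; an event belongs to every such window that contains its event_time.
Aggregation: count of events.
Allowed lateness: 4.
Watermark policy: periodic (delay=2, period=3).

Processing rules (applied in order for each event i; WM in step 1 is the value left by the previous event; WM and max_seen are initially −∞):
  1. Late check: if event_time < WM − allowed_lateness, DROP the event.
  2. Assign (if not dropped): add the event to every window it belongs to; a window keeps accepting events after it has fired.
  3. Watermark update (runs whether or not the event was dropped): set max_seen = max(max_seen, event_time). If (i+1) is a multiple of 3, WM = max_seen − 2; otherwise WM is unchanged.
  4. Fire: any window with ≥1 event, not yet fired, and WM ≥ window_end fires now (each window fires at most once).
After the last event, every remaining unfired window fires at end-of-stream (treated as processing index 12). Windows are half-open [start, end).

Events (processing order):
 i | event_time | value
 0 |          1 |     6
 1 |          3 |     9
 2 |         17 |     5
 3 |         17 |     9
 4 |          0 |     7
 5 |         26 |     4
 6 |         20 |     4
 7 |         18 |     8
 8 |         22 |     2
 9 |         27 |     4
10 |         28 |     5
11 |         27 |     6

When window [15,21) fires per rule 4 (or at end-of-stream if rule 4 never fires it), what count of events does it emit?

2

i=0 t=1 v=6: → [0,6); WM=−∞
i=1 t=3 v=9: → [0,6); WM=−∞
i=2 t=17 v=5: → [15,21); WM=15; [0,6) fires=2
i=3 t=17 v=9: → [15,21); WM=15
i=4 t=0 v=7: DROP (t<15-4); WM=15
i=5 t=26 v=4: → [25,31); WM=24; [15,21) fires=2
i=6 t=20 v=4: → [20,26),[15,21); WM=24
i=7 t=18 v=8: DROP (t<24-4); WM=24
i=8 t=22 v=2: → [20,26); WM=24
i=9 t=27 v=4: → [25,31); WM=24
i=10 t=28 v=5: → [25,31); WM=24
i=11 t=27 v=6: → [25,31); WM=26; [20,26) fires=2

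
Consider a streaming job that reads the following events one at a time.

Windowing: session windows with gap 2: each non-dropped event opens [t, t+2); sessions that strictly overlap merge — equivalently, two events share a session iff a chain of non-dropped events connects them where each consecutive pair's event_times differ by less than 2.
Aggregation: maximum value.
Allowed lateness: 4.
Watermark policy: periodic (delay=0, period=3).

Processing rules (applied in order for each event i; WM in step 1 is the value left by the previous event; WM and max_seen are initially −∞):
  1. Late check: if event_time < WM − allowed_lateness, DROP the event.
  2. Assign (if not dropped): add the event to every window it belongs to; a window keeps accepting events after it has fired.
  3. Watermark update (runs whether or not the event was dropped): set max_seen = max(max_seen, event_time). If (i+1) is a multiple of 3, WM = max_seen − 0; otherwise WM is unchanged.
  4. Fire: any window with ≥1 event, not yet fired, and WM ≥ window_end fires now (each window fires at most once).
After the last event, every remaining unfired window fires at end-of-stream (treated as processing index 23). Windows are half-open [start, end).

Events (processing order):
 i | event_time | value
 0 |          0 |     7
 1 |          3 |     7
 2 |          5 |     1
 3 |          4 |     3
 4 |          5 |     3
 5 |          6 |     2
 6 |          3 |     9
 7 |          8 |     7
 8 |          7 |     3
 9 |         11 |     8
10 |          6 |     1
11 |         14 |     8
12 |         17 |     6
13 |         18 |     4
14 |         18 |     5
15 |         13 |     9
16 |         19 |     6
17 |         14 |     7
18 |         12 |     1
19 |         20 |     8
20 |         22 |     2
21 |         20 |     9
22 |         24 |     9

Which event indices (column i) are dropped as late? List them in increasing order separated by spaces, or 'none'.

i=0 t=0 v=7: → [0,2); WM=−∞
i=1 t=3 v=7: → [3,5); WM=−∞
i=2 t=5 v=1: → [5,7); WM=5
i=3 t=4 v=3: → [3,7); WM=5
i=4 t=5 v=3: → [3,7); WM=5
i=5 t=6 v=2: → [3,8); WM=6
i=6 t=3 v=9: → [3,8); WM=6
i=7 t=8 v=7: → [8,10); WM=6
i=8 t=7 v=3: → [3,10); WM=8
i=9 t=11 v=8: → [11,13); WM=8
i=10 t=6 v=1: → [3,10); WM=8
i=11 t=14 v=8: → [14,16); WM=14
i=12 t=17 v=6: → [17,19); WM=14
i=13 t=18 v=4: → [17,20); WM=14
i=14 t=18 v=5: → [17,20); WM=18
i=15 t=13 v=9: DROP (t<18-4); WM=18
i=16 t=19 v=6: → [17,21); WM=18
i=17 t=14 v=7: → [14,16); WM=19
i=18 t=12 v=1: DROP (t<19-4); WM=19
i=19 t=20 v=8: → [17,22); WM=19
i=20 t=22 v=2: → [22,24); WM=22
i=21 t=20 v=9: → [17,22); WM=22
i=22 t=24 v=9: → [24,26); WM=22

15 18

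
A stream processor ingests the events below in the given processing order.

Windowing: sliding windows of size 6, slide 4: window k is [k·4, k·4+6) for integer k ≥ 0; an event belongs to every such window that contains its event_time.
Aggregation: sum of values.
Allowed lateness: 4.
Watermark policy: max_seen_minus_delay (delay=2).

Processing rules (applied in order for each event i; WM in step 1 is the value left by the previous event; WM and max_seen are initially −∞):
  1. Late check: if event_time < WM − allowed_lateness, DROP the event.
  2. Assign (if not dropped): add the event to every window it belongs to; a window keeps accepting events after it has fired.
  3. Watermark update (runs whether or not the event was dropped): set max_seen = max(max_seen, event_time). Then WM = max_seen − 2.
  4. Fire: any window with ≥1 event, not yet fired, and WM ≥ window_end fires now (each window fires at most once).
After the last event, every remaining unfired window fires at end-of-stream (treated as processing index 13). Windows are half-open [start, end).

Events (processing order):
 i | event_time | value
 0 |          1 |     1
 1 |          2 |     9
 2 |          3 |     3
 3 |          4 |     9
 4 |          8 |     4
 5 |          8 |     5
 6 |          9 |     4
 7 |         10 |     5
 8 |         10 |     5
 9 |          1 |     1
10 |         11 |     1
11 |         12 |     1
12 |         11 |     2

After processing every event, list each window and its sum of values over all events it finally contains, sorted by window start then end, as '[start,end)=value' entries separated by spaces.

i=0 t=1 v=1: → [0,6); WM=-1
i=1 t=2 v=9: → [0,6); WM=0
i=2 t=3 v=3: → [0,6); WM=1
i=3 t=4 v=9: → [4,10),[0,6); WM=2
i=4 t=8 v=4: → [8,14),[4,10); WM=6; [0,6) fires=22
i=5 t=8 v=5: → [8,14),[4,10); WM=6
i=6 t=9 v=4: → [8,14),[4,10); WM=7
i=7 t=10 v=5: → [8,14); WM=8
i=8 t=10 v=5: → [8,14); WM=8
i=9 t=1 v=1: DROP (t<8-4); WM=8
i=10 t=11 v=1: → [8,14); WM=9
i=11 t=12 v=1: → [12,18),[8,14); WM=10; [4,10) fires=22
i=12 t=11 v=2: → [8,14); WM=10

[0,6)=22 [4,10)=22 [8,14)=27 [12,18)=1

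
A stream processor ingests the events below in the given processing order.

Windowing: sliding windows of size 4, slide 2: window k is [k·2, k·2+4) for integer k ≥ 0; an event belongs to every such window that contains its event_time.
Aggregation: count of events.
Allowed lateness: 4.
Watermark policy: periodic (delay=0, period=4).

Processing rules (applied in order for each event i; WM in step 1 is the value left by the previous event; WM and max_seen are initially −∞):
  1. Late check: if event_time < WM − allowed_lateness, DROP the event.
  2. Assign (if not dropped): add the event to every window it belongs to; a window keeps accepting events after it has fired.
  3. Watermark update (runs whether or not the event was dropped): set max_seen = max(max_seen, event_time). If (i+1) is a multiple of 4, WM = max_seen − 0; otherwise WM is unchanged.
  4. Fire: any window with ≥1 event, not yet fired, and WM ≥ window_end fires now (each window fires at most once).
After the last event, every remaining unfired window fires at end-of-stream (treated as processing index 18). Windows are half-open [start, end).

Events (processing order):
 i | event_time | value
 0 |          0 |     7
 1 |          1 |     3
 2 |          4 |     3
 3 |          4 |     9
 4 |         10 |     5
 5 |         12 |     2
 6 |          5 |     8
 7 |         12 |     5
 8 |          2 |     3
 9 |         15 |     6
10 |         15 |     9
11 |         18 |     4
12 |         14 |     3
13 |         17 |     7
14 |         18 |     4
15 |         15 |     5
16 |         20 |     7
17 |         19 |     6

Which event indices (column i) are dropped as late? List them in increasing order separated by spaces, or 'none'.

i=0 t=0 v=7: → [0,4); WM=−∞
i=1 t=1 v=3: → [0,4); WM=−∞
i=2 t=4 v=3: → [4,8),[2,6); WM=−∞
i=3 t=4 v=9: → [4,8),[2,6); WM=4; [0,4) fires=2
i=4 t=10 v=5: → [10,14),[8,12); WM=4
i=5 t=12 v=2: → [12,16),[10,14); WM=4
i=6 t=5 v=8: → [4,8),[2,6); WM=4
i=7 t=12 v=5: → [12,16),[10,14); WM=12; [2,6) fires=3 [4,8) fires=3 [8,12) fires=1
i=8 t=2 v=3: DROP (t<12-4); WM=12
i=9 t=15 v=6: → [14,18),[12,16); WM=12
i=10 t=15 v=9: → [14,18),[12,16); WM=12
i=11 t=18 v=4: → [18,22),[16,20); WM=18; [10,14) fires=3 [12,16) fires=4 [14,18) fires=2
i=12 t=14 v=3: → [14,18),[12,16); WM=18
i=13 t=17 v=7: → [16,20),[14,18); WM=18
i=14 t=18 v=4: → [18,22),[16,20); WM=18
i=15 t=15 v=5: → [14,18),[12,16); WM=18
i=16 t=20 v=7: → [20,24),[18,22); WM=18
i=17 t=19 v=6: → [18,22),[16,20); WM=18

8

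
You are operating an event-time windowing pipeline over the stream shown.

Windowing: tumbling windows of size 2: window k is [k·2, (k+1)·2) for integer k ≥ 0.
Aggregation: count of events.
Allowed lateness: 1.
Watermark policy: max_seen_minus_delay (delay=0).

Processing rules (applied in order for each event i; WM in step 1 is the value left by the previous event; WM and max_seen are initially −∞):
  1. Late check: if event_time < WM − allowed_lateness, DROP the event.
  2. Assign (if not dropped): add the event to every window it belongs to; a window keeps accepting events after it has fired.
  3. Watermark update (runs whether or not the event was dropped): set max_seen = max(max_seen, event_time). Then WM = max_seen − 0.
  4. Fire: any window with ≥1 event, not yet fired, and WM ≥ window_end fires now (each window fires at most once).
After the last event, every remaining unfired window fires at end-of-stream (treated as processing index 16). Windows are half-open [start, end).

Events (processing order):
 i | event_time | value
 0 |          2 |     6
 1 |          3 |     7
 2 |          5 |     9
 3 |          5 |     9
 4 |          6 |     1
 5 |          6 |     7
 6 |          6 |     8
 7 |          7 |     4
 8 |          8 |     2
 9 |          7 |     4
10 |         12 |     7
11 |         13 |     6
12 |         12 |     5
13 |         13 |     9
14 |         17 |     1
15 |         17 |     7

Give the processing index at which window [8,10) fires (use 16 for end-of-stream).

10

i=0 t=2 v=6: → [2,4); WM=2
i=1 t=3 v=7: → [2,4); WM=3
i=2 t=5 v=9: → [4,6); WM=5; [2,4) fires=2
i=3 t=5 v=9: → [4,6); WM=5
i=4 t=6 v=1: → [6,8); WM=6; [4,6) fires=2
i=5 t=6 v=7: → [6,8); WM=6
i=6 t=6 v=8: → [6,8); WM=6
i=7 t=7 v=4: → [6,8); WM=7
i=8 t=8 v=2: → [8,10); WM=8; [6,8) fires=4
i=9 t=7 v=4: → [6,8); WM=8
i=10 t=12 v=7: → [12,14); WM=12; [8,10) fires=1
i=11 t=13 v=6: → [12,14); WM=13
i=12 t=12 v=5: → [12,14); WM=13
i=13 t=13 v=9: → [12,14); WM=13
i=14 t=17 v=1: → [16,18); WM=17; [12,14) fires=4
i=15 t=17 v=7: → [16,18); WM=17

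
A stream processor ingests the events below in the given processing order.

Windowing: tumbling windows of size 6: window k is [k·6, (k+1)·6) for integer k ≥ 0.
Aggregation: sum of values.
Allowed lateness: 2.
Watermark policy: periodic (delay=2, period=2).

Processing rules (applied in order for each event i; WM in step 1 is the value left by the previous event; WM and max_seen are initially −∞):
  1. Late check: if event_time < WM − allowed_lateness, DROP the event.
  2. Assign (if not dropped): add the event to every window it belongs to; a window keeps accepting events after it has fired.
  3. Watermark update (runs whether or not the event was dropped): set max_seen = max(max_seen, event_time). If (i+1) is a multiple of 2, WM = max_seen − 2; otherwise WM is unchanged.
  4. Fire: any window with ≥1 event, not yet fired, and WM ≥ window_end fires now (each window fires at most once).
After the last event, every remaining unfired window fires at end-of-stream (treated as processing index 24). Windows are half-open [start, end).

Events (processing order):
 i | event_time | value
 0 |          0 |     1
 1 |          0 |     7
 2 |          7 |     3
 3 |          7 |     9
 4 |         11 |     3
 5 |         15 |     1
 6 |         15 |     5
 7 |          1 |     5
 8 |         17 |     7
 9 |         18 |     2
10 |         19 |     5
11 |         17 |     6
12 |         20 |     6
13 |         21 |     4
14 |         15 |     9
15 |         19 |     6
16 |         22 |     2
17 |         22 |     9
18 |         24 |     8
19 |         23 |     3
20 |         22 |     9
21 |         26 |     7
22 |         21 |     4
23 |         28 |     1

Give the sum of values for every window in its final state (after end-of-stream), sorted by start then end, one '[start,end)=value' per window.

i=0 t=0 v=1: → [0,6); WM=−∞
i=1 t=0 v=7: → [0,6); WM=-2
i=2 t=7 v=3: → [6,12); WM=-2
i=3 t=7 v=9: → [6,12); WM=5
i=4 t=11 v=3: → [6,12); WM=5
i=5 t=15 v=1: → [12,18); WM=13; [0,6) fires=8 [6,12) fires=15
i=6 t=15 v=5: → [12,18); WM=13
i=7 t=1 v=5: DROP (t<13-2); WM=13
i=8 t=17 v=7: → [12,18); WM=13
i=9 t=18 v=2: → [18,24); WM=16
i=10 t=19 v=5: → [18,24); WM=16
i=11 t=17 v=6: → [12,18); WM=17
i=12 t=20 v=6: → [18,24); WM=17
i=13 t=21 v=4: → [18,24); WM=19; [12,18) fires=19
i=14 t=15 v=9: DROP (t<19-2); WM=19
i=15 t=19 v=6: → [18,24); WM=19
i=16 t=22 v=2: → [18,24); WM=19
i=17 t=22 v=9: → [18,24); WM=20
i=18 t=24 v=8: → [24,30); WM=20
i=19 t=23 v=3: → [18,24); WM=22
i=20 t=22 v=9: → [18,24); WM=22
i=21 t=26 v=7: → [24,30); WM=24; [18,24) fires=46
i=22 t=21 v=4: DROP (t<24-2); WM=24
i=23 t=28 v=1: → [24,30); WM=26

[0,6)=8 [6,12)=15 [12,18)=19 [18,24)=46 [24,30)=16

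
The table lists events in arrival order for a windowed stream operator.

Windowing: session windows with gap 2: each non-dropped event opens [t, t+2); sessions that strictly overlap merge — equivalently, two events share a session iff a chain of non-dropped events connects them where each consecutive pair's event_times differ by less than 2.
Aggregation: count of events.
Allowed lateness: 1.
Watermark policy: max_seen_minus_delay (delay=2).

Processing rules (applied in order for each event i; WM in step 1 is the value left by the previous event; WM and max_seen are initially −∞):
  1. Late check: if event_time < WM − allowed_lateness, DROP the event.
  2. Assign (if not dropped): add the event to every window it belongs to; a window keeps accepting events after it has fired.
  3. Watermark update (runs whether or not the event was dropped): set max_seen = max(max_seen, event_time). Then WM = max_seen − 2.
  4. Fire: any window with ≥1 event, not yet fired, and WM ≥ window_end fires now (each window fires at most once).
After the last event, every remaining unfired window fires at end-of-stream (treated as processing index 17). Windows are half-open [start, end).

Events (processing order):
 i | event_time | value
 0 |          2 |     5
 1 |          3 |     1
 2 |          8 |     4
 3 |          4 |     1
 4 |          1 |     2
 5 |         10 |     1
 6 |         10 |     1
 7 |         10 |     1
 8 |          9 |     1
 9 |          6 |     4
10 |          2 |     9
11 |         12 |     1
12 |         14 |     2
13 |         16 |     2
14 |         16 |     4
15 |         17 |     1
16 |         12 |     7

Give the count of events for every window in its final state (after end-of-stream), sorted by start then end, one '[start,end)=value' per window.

i=0 t=2 v=5: → [2,4); WM=0
i=1 t=3 v=1: → [2,5); WM=1
i=2 t=8 v=4: → [8,10); WM=6
i=3 t=4 v=1: DROP (t<6-1); WM=6
i=4 t=1 v=2: DROP (t<6-1); WM=6
i=5 t=10 v=1: → [10,12); WM=8
i=6 t=10 v=1: → [10,12); WM=8
i=7 t=10 v=1: → [10,12); WM=8
i=8 t=9 v=1: → [8,12); WM=8
i=9 t=6 v=4: DROP (t<8-1); WM=8
i=10 t=2 v=9: DROP (t<8-1); WM=8
i=11 t=12 v=1: → [12,14); WM=10
i=12 t=14 v=2: → [14,16); WM=12
i=13 t=16 v=2: → [16,18); WM=14
i=14 t=16 v=4: → [16,18); WM=14
i=15 t=17 v=1: → [16,19); WM=15
i=16 t=12 v=7: DROP (t<15-1); WM=15

[2,5)=2 [8,12)=5 [12,14)=1 [14,16)=1 [16,19)=3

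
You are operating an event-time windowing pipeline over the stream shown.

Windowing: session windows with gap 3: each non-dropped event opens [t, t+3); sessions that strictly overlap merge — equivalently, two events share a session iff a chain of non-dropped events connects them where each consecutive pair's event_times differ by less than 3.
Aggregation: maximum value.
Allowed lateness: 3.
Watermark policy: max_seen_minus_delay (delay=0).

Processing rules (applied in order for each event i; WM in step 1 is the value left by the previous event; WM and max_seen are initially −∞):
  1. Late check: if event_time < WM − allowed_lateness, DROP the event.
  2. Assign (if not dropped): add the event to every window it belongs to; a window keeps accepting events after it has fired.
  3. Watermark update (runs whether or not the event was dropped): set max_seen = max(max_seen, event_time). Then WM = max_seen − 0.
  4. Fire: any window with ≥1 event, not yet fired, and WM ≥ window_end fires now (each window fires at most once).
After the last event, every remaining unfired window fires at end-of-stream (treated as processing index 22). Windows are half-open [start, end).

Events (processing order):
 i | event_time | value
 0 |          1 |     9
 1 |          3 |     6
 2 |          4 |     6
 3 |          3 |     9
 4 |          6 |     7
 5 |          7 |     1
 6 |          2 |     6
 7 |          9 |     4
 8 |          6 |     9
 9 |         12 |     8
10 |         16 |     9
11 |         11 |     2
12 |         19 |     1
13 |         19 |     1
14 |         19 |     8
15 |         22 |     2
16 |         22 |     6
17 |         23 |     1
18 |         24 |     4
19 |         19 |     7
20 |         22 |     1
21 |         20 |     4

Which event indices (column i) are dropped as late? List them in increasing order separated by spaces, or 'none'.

6 11 19 21

i=0 t=1 v=9: → [1,4); WM=1
i=1 t=3 v=6: → [1,6); WM=3
i=2 t=4 v=6: → [1,7); WM=4
i=3 t=3 v=9: → [1,7); WM=4
i=4 t=6 v=7: → [1,9); WM=6
i=5 t=7 v=1: → [1,10); WM=7
i=6 t=2 v=6: DROP (t<7-3); WM=7
i=7 t=9 v=4: → [1,12); WM=9
i=8 t=6 v=9: → [1,12); WM=9
i=9 t=12 v=8: → [12,15); WM=12
i=10 t=16 v=9: → [16,19); WM=16
i=11 t=11 v=2: DROP (t<16-3); WM=16
i=12 t=19 v=1: → [19,22); WM=19
i=13 t=19 v=1: → [19,22); WM=19
i=14 t=19 v=8: → [19,22); WM=19
i=15 t=22 v=2: → [22,25); WM=22
i=16 t=22 v=6: → [22,25); WM=22
i=17 t=23 v=1: → [22,26); WM=23
i=18 t=24 v=4: → [22,27); WM=24
i=19 t=19 v=7: DROP (t<24-3); WM=24
i=20 t=22 v=1: → [22,27); WM=24
i=21 t=20 v=4: DROP (t<24-3); WM=24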